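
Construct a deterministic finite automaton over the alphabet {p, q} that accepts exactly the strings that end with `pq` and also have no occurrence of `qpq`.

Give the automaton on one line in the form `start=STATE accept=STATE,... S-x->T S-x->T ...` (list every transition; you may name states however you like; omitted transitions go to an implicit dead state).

start=A accept=D A-p->B A-q->C B-p->B B-q->D C-p->E C-q->C D-p->E D-q->C E-p->B E-q->F F-p->F F-q->F

Run two small machines in parallel and take their product. One (3 states) tracks how much of the suffix `pq` has currently been matched; the other (4 states) tracks partial matches of the forbidden pattern `qpq`. Each combined state is a pair, one component from each; accept when both components accept. Minimizing collapses redundant product states.
       p  q 
>  A   B  C 
   B   B  D 
   C   E  C 
 * D   E  C 
   E   B  F 
   F   F  F 
(> = start, * = accepting)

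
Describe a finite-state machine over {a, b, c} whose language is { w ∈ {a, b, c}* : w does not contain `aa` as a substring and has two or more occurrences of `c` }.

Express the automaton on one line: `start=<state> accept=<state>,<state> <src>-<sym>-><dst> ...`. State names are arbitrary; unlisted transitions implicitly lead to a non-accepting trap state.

start=q0 accept=q5,q7,q8,q10 q0-a->q1 q0-b->q0 q0-c->q2 q1-a->q3 q1-b->q0 q1-c->q2 q2-a->q4 q2-b->q2 q2-c->q5 q3-a->q3 q3-b->q3 q3-c->q6 q4-a->q6 q4-b->q2 q4-c->q5 q5-a->q7 q5-b->q5 q5-c->q8 q6-a->q6 q6-b->q6 q6-c->q9 q7-a->q9 q7-b->q5 q7-c->q8 q8-a->q10 q8-b->q8 q8-c->q8 q9-a->q9 q9-b->q9 q9-c->q11 q10-a->q11 q10-b->q8 q10-c->q8 q11-a->q11 q11-b->q11 q11-c->q11

Run two small machines in parallel and take their product. One (3 states) tracks partial matches of the forbidden pattern `aa`; the other (4 states) tracks the count of `c`s, saturating at 3. Each combined state is a pair, one component from each; accept when both components accept.
A 12-state machine:
          a    b    c  
>  q0     q1   q0   q2 
   q1     q3   q0   q2 
   q2     q4   q2   q5 
   q3     q3   q3   q6 
   q4     q6   q2   q5 
 * q5     q7   q5   q8 
   q6     q6   q6   q9 
 * q7     q9   q5   q8 
 * q8    q10   q8   q8 
   q9     q9   q9  q11 
 * q10   q11   q8   q8 
   q11   q11  q11  q11 
(> = start, * = accepting)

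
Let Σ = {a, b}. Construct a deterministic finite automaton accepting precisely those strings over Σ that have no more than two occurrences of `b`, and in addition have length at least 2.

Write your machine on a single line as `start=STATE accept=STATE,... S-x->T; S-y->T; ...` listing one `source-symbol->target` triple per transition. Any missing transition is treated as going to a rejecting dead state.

start=q0; accept=q3,q4,q5; q0-a->q1; q0-b->q2; q1-a->q3; q1-b->q4; q2-a->q4; q2-b->q5; q3-a->q3; q3-b->q4; q4-a->q4; q4-b->q5; q5-a->q5; q5-b->q6; q6-a->q6; q6-b->q6

Run two small machines in parallel and take their product. One (4 states) tracks the count of `b`s, saturating at 3; the other (4 states) tracks the input length, saturating at 3. Each combined state is a pair, one component from each; accept when both components accept. Minimizing collapses redundant product states.
A 7-state machine:
        a   b  
>  q0   q1  q2 
   q1   q3  q4 
   q2   q4  q5 
 * q3   q3  q4 
 * q4   q4  q5 
 * q5   q5  q6 
   q6   q6  q6 
(> = start, * = accepting)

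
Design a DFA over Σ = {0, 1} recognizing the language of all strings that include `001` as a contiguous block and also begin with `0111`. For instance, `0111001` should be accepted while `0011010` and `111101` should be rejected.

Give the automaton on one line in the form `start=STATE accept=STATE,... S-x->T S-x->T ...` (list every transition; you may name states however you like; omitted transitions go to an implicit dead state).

Run two small machines in parallel and take their product. The first has 4 states tracking whether and how much of `001` has been seen; the second has 6 states tracking whether the input so far still matches the prefix `0111`. A product state is a pair (one from each), accepting exactly when both do.
       0  1 
>  A   B  C 
   B   D  E 
   C   F  C 
   D   D  G 
   E   F  H 
   F   D  C 
   G   G  G 
   H   F  I 
   I   J  I 
   J   K  I 
   K   K  L 
 * L   L  L 
(> = start, * = accepting)

start=A accept=L A-0->B A-1->C B-0->D B-1->E C-0->F C-1->C D-0->D D-1->G E-0->F E-1->H F-0->D F-1->C G-0->G G-1->G H-0->F H-1->I I-0->J I-1->I J-0->K J-1->I K-0->K K-1->L L-0->L L-1->L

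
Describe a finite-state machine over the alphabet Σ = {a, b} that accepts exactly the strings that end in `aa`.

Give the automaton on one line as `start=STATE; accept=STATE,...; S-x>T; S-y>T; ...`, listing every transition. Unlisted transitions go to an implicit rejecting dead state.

Remember how much of `aa` the current input suffix matches. State q0 means no match yet; q1 means the last symbol is `a`; q2 means the last 2 symbols are `aa`. Only q2 accepts. On a mismatch, fall back to the longest proper suffix that is still a prefix of `aa`.
A 3-state machine:
        a   b  
>  q0   q1  q0 
   q1   q2  q0 
 * q2   q2  q0 
(> = start, * = accepting)

start=q0; accept=q2; q0-a>q1; q0-b>q0; q1-a>q2; q1-b>q0; q2-a>q2; q2-b>q0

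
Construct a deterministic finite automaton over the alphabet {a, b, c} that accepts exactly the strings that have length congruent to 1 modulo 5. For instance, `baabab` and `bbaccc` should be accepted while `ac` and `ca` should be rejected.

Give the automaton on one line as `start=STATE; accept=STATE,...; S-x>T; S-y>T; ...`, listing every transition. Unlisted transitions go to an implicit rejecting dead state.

Only the length mod 5 matters, so use a 5-cycle: from any state, every input symbol moves to the next state, wrapping q4 back to q0. Mark q1 accepting.
With 5 states:
        a   b   c  
>  q0   q1  q1  q1 
 * q1   q2  q2  q2 
   q2   q3  q3  q3 
   q3   q4  q4  q4 
   q4   q0  q0  q0 
(> = start, * = accepting)

start=q0; accept=q1; q0-a>q1; q0-b>q1; q0-c>q1; q1-a>q2; q1-b>q2; q1-c>q2; q2-a>q3; q2-b>q3; q2-c>q3; q3-a>q4; q3-b>q4; q3-c>q4; q4-a>q0; q4-b>q0; q4-c>q0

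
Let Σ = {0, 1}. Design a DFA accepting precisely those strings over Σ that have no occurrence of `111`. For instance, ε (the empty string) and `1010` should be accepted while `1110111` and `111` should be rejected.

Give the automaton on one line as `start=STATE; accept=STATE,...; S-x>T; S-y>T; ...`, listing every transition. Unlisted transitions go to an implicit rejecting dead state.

This is the complement of 'contains `111`'. Use the same substring-matching states — S0 through S3 holding how much of `111` has just been matched — but flip the accepting set: everything except the trap S3 accepts.
4 states suffice.
        0   1  
>* S0   S0  S1 
 * S1   S0  S2 
 * S2   S0  S3 
   S3   S3  S3 
(> = start, * = accepting)

start=S0; accept=S0,S1,S2; S0-0>S0; S0-1>S1; S1-0>S0; S1-1>S2; S2-0>S0; S2-1>S3; S3-0>S3; S3-1>S3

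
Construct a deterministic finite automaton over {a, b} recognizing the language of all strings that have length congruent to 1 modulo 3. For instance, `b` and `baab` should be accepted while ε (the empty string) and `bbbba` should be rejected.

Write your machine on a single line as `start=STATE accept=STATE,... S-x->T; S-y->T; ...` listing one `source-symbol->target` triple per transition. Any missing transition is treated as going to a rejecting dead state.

start=q0; accept=q1; q0-a->q1; q0-b->q1; q1-a->q2; q1-b->q2; q2-a->q0; q2-b->q0

Only the length mod 3 matters, so use a 3-cycle: from any state, every input symbol moves to the next state, wrapping q2 back to q0. Mark q1 accepting.
3 states suffice.
        a   b  
>  q0   q1  q1 
 * q1   q2  q2 
   q2   q0  q0 
(> = start, * = accepting)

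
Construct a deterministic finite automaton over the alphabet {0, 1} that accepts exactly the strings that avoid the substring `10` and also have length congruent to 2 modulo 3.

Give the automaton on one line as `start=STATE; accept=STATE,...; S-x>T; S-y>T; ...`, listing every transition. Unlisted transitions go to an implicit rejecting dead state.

start=S0; accept=S3,S4; S0-0>S1; S0-1>S2; S1-0>S3; S1-1>S4; S2-0>S5; S2-1>S4; S3-0>S0; S3-1>S6; S4-0>S7; S4-1>S6; S5-0>S7; S5-1>S7; S6-0>S8; S6-1>S2; S7-0>S8; S7-1>S8; S8-0>S5; S8-1>S5

Handle the two conditions separately and then intersect. One (3 states) tracks partial matches of the forbidden pattern `10`; the other (3 states) tracks the input length modulo 3. Each combined state is a pair, one component from each; accept when both components accept.
A 9-state machine:
        0   1  
>  S0   S1  S2 
   S1   S3  S4 
   S2   S5  S4 
 * S3   S0  S6 
 * S4   S7  S6 
   S5   S7  S7 
   S6   S8  S2 
   S7   S8  S8 
   S8   S5  S5 
(> = start, * = accepting)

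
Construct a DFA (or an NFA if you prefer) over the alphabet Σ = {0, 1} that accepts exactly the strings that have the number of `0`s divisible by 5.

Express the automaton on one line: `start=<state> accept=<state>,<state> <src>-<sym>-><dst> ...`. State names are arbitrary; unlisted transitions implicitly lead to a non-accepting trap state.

start=s0 accept=s0 s0-0->s1 s0-1->s0 s1-0->s2 s1-1->s1 s2-0->s3 s2-1->s2 s3-0->s4 s3-1->s3 s4-0->s0 s4-1->s4

Keep the running count of `0`s modulo 5: each `0` advances along the cycle s0 → s1 → s2 → s3 → s4 → s0 while other symbols loop. Accept at s0.
        0   1  
>* s0   s1  s0 
   s1   s2  s1 
   s2   s3  s2 
   s3   s4  s3 
   s4   s0  s4 
(> = start, * = accepting)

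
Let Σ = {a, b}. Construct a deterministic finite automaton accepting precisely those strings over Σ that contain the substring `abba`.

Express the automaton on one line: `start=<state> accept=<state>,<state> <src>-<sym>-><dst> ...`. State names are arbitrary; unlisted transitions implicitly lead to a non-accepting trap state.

start=q0 accept=q4 q0-a->q1 q0-b->q0 q1-a->q1 q1-b->q2 q2-a->q1 q2-b->q3 q3-a->q4 q3-b->q0 q4-a->q4 q4-b->q4

States q0..q3 record the length of the longest prefix of `abba` that matches the current input suffix. Reaching q4 means `abba` has been seen, and we stay there forever. Accept from q4.
A 5-state machine:
        a   b  
>  q0   q1  q0 
   q1   q1  q2 
   q2   q1  q3 
   q3   q4  q0 
 * q4   q4  q4 
(> = start, * = accepting)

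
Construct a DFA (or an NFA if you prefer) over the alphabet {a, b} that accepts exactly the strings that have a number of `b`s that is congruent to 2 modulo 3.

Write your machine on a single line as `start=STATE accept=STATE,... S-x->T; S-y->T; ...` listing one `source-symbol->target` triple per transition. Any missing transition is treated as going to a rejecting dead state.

Keep the running count of `b`s modulo 3: each `b` advances along the cycle s0 → s1 → s2 → s0 while other symbols loop. Accept at s2.
With 3 states:
        a   b  
>  s0   s0  s1 
   s1   s1  s2 
 * s2   s2  s0 
(> = start, * = accepting)

start=s0; accept=s2; s0-a->s0; s0-b->s1; s1-a->s1; s1-b->s2; s2-a->s2; s2-b->s0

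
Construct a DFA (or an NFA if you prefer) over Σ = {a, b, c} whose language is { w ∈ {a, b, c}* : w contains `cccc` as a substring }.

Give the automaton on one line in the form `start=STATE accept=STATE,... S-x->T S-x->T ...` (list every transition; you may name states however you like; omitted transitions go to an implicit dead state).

start=q0 accept=q4 q0-a->q0 q0-b->q0 q0-c->q1 q1-a->q0 q1-b->q0 q1-c->q2 q2-a->q0 q2-b->q0 q2-c->q3 q3-a->q0 q3-b->q0 q3-c->q4 q4-a->q4 q4-b->q4 q4-c->q4

States q0..q3 record the length of the longest prefix of `cccc` that matches the current input suffix. Reaching q4 means `cccc` has been seen, and we stay there forever. Accept from q4.
A 5-state machine:
        a   b   c  
>  q0   q0  q0  q1 
   q1   q0  q0  q2 
   q2   q0  q0  q3 
   q3   q0  q0  q4 
 * q4   q4  q4  q4 
(> = start, * = accepting)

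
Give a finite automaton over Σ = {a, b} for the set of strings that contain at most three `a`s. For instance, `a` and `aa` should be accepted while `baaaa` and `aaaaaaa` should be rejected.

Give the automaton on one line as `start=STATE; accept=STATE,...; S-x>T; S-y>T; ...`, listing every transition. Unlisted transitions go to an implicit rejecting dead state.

start=q0; accept=q0,q1,q2,q3; q0-a>q1; q0-b>q0; q1-a>q2; q1-b>q1; q2-a>q3; q2-b>q2; q3-a>q4; q3-b>q3; q4-a>q4; q4-b>q4

Count `a`s, saturating at 4: states q0 through q3 mean 0 through 3 `a`s seen; q4 means more than 3. Each `a` increments (capped at q4); other symbols loop. Accept from {q0, q1, q2, q3}.
A 5-state machine:
        a   b  
>* q0   q1  q0 
 * q1   q2  q1 
 * q2   q3  q2 
 * q3   q4  q3 
   q4   q4  q4 
(> = start, * = accepting)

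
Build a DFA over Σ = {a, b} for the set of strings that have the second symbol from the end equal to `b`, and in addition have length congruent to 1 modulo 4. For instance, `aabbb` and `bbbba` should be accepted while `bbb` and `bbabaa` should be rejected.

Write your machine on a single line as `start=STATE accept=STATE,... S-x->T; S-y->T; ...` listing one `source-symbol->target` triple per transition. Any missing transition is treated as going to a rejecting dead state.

Run two small machines in parallel and take their product. The first has 7 states tracking the last 2 symbols read; the second has 4 states tracking the input length modulo 4. A product state is a pair (one from each), accepting exactly when both do.
          a    b  
>  S0     S1   S2 
   S1     S3   S4 
   S2     S5   S6 
   S3     S7   S8 
   S4     S9  S10 
   S5     S7   S8 
   S6     S9  S10 
   S7    S11  S12 
   S8    S13  S14 
   S9    S11  S12 
   S10   S13  S14 
   S11   S15  S16 
   S12   S17  S18 
   S13   S15  S16 
   S14   S17  S18 
   S15    S3   S4 
   S16    S5   S6 
 * S17    S3   S4 
 * S18    S5   S6 
(> = start, * = accepting)

start=S0; accept=S17,S18; S0-a->S1; S0-b->S2; S1-a->S3; S1-b->S4; S2-a->S5; S2-b->S6; S3-a->S7; S3-b->S8; S4-a->S9; S4-b->S10; S5-a->S7; S5-b->S8; S6-a->S9; S6-b->S10; S7-a->S11; S7-b->S12; S8-a->S13; S8-b->S14; S9-a->S11; S9-b->S12; S10-a->S13; S10-b->S14; S11-a->S15; S11-b->S16; S12-a->S17; S12-b->S18; S13-a->S15; S13-b->S16; S14-a->S17; S14-b->S18; S15-a->S3; S15-b->S4; S16-a->S5; S16-b->S6; S17-a->S3; S17-b->S4; S18-a->S5; S18-b->S6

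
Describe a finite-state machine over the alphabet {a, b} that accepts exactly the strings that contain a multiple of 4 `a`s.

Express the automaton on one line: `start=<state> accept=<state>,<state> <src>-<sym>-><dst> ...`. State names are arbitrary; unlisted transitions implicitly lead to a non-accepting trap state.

start=s0 accept=s0 s0-a->s1 s0-b->s0 s1-a->s2 s1-b->s1 s2-a->s3 s2-b->s2 s3-a->s0 s3-b->s3

Keep the running count of `a`s modulo 4: each `a` advances along the cycle s0 → s1 → s2 → s3 → s0 while other symbols loop. Accept at s0.
With 4 states:
        a   b  
>* s0   s1  s0 
   s1   s2  s1 
   s2   s3  s2 
   s3   s0  s3 
(> = start, * = accepting)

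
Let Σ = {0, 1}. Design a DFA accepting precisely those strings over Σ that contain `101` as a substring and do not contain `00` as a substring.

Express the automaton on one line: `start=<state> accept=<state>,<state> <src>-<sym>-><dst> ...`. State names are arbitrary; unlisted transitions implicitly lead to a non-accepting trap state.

Handle the two conditions separately and then intersect. One (4 states) tracks whether and how much of `101` has been seen; the other (3 states) tracks partial matches of the forbidden pattern `00`. Each combined state is a pair, one component from each; accept when both components accept. Minimizing collapses redundant product states.
A 7-state machine:
        0   1  
>  q0   q1  q2 
   q1   q3  q2 
   q2   q4  q2 
   q3   q3  q3 
   q4   q3  q5 
 * q5   q6  q5 
 * q6   q3  q5 
(> = start, * = accepting)

start=q0 accept=q5,q6 q0-0->q1 q0-1->q2 q1-0->q3 q1-1->q2 q2-0->q4 q2-1->q2 q3-0->q3 q3-1->q3 q4-0->q3 q4-1->q5 q5-0->q6 q5-1->q5 q6-0->q3 q6-1->q5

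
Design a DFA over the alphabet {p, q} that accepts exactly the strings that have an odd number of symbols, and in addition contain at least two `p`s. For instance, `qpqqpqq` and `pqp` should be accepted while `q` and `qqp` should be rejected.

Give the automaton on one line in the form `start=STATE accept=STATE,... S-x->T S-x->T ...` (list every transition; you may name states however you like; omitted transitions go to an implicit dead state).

start=S0 accept=S5 S0-p->S1 S0-q->S2 S1-p->S3 S1-q->S4 S2-p->S4 S2-q->S0 S3-p->S5 S3-q->S5 S4-p->S5 S4-q->S1 S5-p->S3 S5-q->S3

Run two small machines in parallel and take their product. One (2 states) tracks the input length modulo 2; the other (4 states) tracks the count of `p`s, saturating at 3. Each combined state is a pair, one component from each; accept when both components accept. After merging equivalent states the machine shrinks.
        p   q  
>  S0   S1  S2 
   S1   S3  S4 
   S2   S4  S0 
   S3   S5  S5 
   S4   S5  S1 
 * S5   S3  S3 
(> = start, * = accepting)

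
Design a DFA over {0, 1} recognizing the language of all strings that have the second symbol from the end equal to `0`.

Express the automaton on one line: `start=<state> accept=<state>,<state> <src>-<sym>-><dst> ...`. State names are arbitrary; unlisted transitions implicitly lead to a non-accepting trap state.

A DFA must remember the last 2 symbols (since which symbol is second-to-last isn't known until the input ends). Use one state per possible window of the last ≤2 symbols; accept from those whose window starts with `0`.
        0   1  
>  S0   S1  S2 
   S1   S3  S4 
   S2   S5  S6 
 * S3   S3  S4 
 * S4   S5  S6 
   S5   S3  S4 
   S6   S5  S6 
(> = start, * = accepting)

start=S0 accept=S3,S4 S0-0->S1 S0-1->S2 S1-0->S3 S1-1->S4 S2-0->S5 S2-1->S6 S3-0->S3 S3-1->S4 S4-0->S5 S4-1->S6 S5-0->S3 S5-1->S4 S6-0->S5 S6-1->S6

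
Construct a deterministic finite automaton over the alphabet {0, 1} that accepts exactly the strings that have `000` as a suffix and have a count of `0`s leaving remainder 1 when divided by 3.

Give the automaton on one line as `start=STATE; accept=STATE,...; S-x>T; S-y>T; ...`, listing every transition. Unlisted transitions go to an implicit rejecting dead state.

start=S0; accept=S7; S0-0>S1; S0-1>S0; S1-0>S2; S1-1>S3; S2-0>S4; S2-1>S5; S3-0>S6; S3-1>S3; S4-0>S7; S4-1>S0; S5-0>S8; S5-1>S5; S6-0>S9; S6-1>S5; S7-0>S10; S7-1>S3; S8-0>S11; S8-1>S0; S9-0>S7; S9-1>S0; S10-0>S4; S10-1>S5; S11-0>S10; S11-1>S3

Build one automaton per condition and run them in lockstep. One (4 states) tracks how much of the suffix `000` has currently been matched; the other (3 states) tracks the count of `0`s modulo 3. Each combined state is a pair, one component from each; accept when both components accept.
A 12-state machine:
          0    1  
>  S0     S1   S0 
   S1     S2   S3 
   S2     S4   S5 
   S3     S6   S3 
   S4     S7   S0 
   S5     S8   S5 
   S6     S9   S5 
 * S7    S10   S3 
   S8    S11   S0 
   S9     S7   S0 
   S10    S4   S5 
   S11   S10   S3 
(> = start, * = accepting)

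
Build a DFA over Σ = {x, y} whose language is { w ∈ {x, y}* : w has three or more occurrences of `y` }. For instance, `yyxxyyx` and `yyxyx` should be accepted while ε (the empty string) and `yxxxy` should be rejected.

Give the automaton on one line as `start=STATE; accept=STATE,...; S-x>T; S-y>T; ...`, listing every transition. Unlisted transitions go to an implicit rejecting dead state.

start=A; accept=D,E; A-x>A; A-y>B; B-x>B; B-y>C; C-x>C; C-y>D; D-x>D; D-y>E; E-x>E; E-y>E

Only the number of `y`s matters, and only up to 4. Make a chain A → B → C → D → E advanced by each `y` (with E absorbing); every other symbol self-loops. The accepting set is {D, E}.
5 states suffice.
       x  y 
>  A   A  B 
   B   B  C 
   C   C  D 
 * D   D  E 
 * E   E  E 
(> = start, * = accepting)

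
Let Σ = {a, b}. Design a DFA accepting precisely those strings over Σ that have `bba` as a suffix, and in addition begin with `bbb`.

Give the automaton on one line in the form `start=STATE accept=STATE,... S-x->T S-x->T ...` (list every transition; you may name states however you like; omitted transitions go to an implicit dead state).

start=s0 accept=s5 s0-a->s1 s0-b->s2 s1-a->s1 s1-b->s1 s2-a->s1 s2-b->s3 s3-a->s1 s3-b->s4 s4-a->s5 s4-b->s4 s5-a->s6 s5-b->s7 s6-a->s6 s6-b->s7 s7-a->s6 s7-b->s4

Build one automaton per condition and run them in lockstep. The first has 4 states tracking how much of the suffix `bba` has currently been matched; the second has 5 states tracking whether the input so far still matches the prefix `bbb`. A product state is a pair (one from each), accepting exactly when both do. Minimizing collapses redundant product states.
An 8-state machine:
        a   b  
>  s0   s1  s2 
   s1   s1  s1 
   s2   s1  s3 
   s3   s1  s4 
   s4   s5  s4 
 * s5   s6  s7 
   s6   s6  s7 
   s7   s6  s4 
(> = start, * = accepting)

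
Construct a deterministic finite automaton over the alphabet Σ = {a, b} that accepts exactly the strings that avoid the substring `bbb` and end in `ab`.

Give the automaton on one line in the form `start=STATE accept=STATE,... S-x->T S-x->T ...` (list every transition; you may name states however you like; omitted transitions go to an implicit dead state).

start=S0 accept=S3 S0-a->S1 S0-b->S2 S1-a->S1 S1-b->S3 S2-a->S1 S2-b->S4 S3-a->S1 S3-b->S4 S4-a->S1 S4-b->S5 S5-a->S5 S5-b->S5

Run two small machines in parallel and take their product. One (4 states) tracks partial matches of the forbidden pattern `bbb`; the other (3 states) tracks how much of the suffix `ab` has currently been matched. Each combined state is a pair, one component from each; accept when both components accept. Minimizing collapses redundant product states.
A 6-state machine:
        a   b  
>  S0   S1  S2 
   S1   S1  S3 
   S2   S1  S4 
 * S3   S1  S4 
   S4   S1  S5 
   S5   S5  S5 
(> = start, * = accepting)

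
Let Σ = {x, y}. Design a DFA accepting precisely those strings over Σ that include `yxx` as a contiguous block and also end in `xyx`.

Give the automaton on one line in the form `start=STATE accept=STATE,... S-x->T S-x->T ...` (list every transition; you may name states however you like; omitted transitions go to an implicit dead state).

Handle the two conditions separately and then intersect. The first has 4 states tracking whether and how much of `yxx` has been seen; the second has 4 states tracking how much of the suffix `xyx` has currently been matched. A product state is a pair (one from each), accepting exactly when both do.
With 10 states:
       x  y 
>  A   B  C 
   B   B  D 
   C   E  C 
   D   F  C 
   E   G  D 
   F   G  D 
   G   G  H 
   H   I  J 
 * I   G  H 
   J   G  J 
(> = start, * = accepting)

start=A accept=I A-x->B A-y->C B-x->B B-y->D C-x->E C-y->C D-x->F D-y->C E-x->G E-y->D F-x->G F-y->D G-x->G G-y->H H-x->I H-y->J I-x->G I-y->H J-x->G J-y->J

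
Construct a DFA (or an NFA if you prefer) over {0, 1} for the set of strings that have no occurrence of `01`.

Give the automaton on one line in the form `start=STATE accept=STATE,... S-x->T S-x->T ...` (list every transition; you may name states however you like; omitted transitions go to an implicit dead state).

start=q0 accept=q0,q1 q0-0->q1 q0-1->q0 q1-0->q1 q1-1->q2 q2-0->q2 q2-1->q2

This is the complement of 'contains `01`'. Use the same substring-matching states — q0 through q2 holding how much of `01` has just been matched — but flip the accepting set: everything except the trap q2 accepts.
With 3 states:
        0   1  
>* q0   q1  q0 
 * q1   q1  q2 
   q2   q2  q2 
(> = start, * = accepting)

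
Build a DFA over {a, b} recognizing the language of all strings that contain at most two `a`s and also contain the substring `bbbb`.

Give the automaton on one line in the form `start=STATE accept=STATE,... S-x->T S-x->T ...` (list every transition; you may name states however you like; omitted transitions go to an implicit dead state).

Run two small machines in parallel and take their product. One (4 states) tracks the count of `a`s, saturating at 3; the other (5 states) tracks whether and how much of `bbbb` has been seen. Each combined state is a pair, one component from each; accept when both components accept.
With 20 states:
          a    b  
>  q0     q1   q2 
   q1     q3   q4 
   q2     q1   q5 
   q3     q6   q7 
   q4     q3   q8 
   q5     q1   q9 
   q6     q6  q10 
   q7     q6  q11 
   q8     q3  q12 
   q9     q1  q13 
   q10    q6  q14 
   q11    q6  q15 
   q12    q3  q16 
 * q13   q16  q13 
   q14    q6  q17 
   q15    q6  q18 
 * q16   q18  q16 
   q17    q6  q19 
 * q18   q19  q18 
   q19   q19  q19 
(> = start, * = accepting)

start=q0 accept=q13,q16,q18 q0-a->q1 q0-b->q2 q1-a->q3 q1-b->q4 q2-a->q1 q2-b->q5 q3-a->q6 q3-b->q7 q4-a->q3 q4-b->q8 q5-a->q1 q5-b->q9 q6-a->q6 q6-b->q10 q7-a->q6 q7-b->q11 q8-a->q3 q8-b->q12 q9-a->q1 q9-b->q13 q10-a->q6 q10-b->q14 q11-a->q6 q11-b->q15 q12-a->q3 q12-b->q16 q13-a->q16 q13-b->q13 q14-a->q6 q14-b->q17 q15-a->q6 q15-b->q18 q16-a->q18 q16-b->q16 q17-a->q6 q17-b->q19 q18-a->q19 q18-b->q18 q19-a->q19 q19-b->q19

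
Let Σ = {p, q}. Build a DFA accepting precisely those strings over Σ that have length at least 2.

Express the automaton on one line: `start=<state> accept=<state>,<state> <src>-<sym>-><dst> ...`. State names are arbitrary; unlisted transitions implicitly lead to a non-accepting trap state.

Count input length up to 3: every symbol moves from A toward D, which means 'more than 2' and absorbs. Accept from {C, D}.
A 4-state machine:
       p  q 
>  A   B  B 
   B   C  C 
 * C   D  D 
 * D   D  D 
(> = start, * = accepting)

start=A accept=C,D A-p->B A-q->B B-p->C B-q->C C-p->D C-q->D D-p->D D-q->D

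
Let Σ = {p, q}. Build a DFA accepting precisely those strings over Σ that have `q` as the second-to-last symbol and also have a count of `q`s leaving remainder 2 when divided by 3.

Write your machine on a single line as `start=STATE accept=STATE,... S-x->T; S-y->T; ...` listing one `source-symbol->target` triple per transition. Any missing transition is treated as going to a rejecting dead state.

start=A; accept=D,F; A-p->A; A-q->B; B-p->C; B-q->D; C-p->C; C-q->E; D-p->F; D-q->A; E-p->F; E-q->A; F-p->G; F-q->A; G-p->G; G-q->A

Handle the two conditions separately and then intersect. One (7 states) tracks the last 2 symbols read; the other (3 states) tracks the count of `q`s modulo 3. Each combined state is a pair, one component from each; accept when both components accept. Minimizing collapses redundant product states.
       p  q 
>  A   A  B 
   B   C  D 
   C   C  E 
 * D   F  A 
   E   F  A 
 * F   G  A 
   G   G  A 
(> = start, * = accepting)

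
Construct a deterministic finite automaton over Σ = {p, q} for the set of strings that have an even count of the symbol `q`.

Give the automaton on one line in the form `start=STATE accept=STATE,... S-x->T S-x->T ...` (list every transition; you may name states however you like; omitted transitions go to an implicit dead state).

start=S0 accept=S0 S0-p->S0 S0-q->S1 S1-p->S1 S1-q->S0

Keep the running count of `q`s modulo 2: each `q` advances along the cycle S0 → S1 → S0 while other symbols loop. Accept at S0.
2 states suffice.
        p   q  
>* S0   S0  S1 
   S1   S1  S0 
(> = start, * = accepting)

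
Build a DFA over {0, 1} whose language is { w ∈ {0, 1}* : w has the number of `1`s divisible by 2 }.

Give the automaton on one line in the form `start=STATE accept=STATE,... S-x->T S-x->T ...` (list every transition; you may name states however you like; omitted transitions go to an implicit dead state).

Keep the running count of `1`s modulo 2: each `1` advances along the cycle S0 → S1 → S0 while other symbols loop. Accept at S0.
2 states suffice.
        0   1  
>* S0   S0  S1 
   S1   S1  S0 
(> = start, * = accepting)

start=S0 accept=S0 S0-0->S0 S0-1->S1 S1-0->S1 S1-1->S0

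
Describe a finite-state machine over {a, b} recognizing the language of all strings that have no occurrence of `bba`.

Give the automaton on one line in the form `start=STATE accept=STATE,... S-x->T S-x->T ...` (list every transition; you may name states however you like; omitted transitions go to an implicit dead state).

This is the complement of 'contains `bba`'. Use the same substring-matching states — q0 through q3 holding how much of `bba` has just been matched — but flip the accepting set: everything except the trap q3 accepts.
        a   b  
>* q0   q0  q1 
 * q1   q0  q2 
 * q2   q3  q2 
   q3   q3  q3 
(> = start, * = accepting)

start=q0 accept=q0,q1,q2 q0-a->q0 q0-b->q1 q1-a->q0 q1-b->q2 q2-a->q3 q2-b->q2 q3-a->q3 q3-b->q3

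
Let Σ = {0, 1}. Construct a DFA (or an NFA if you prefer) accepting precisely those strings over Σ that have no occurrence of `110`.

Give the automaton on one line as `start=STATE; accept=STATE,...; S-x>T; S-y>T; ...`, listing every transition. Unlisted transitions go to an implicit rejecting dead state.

Track partial matches of the forbidden pattern `110`. State q3 is a dead state reached once `110` has occurred; every other state accepts. q0 means no part of `110` is currently matched.
With 4 states:
        0   1  
>* q0   q0  q1 
 * q1   q0  q2 
 * q2   q3  q2 
   q3   q3  q3 
(> = start, * = accepting)

start=q0; accept=q0,q1,q2; q0-0>q0; q0-1>q1; q1-0>q0; q1-1>q2; q2-0>q3; q2-1>q2; q3-0>q3; q3-1>q3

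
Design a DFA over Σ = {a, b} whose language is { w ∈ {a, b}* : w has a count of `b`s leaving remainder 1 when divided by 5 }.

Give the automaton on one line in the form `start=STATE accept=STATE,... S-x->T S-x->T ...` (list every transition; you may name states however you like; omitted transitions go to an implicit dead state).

start=q0 accept=q1 q0-a->q0 q0-b->q1 q1-a->q1 q1-b->q2 q2-a->q2 q2-b->q3 q3-a->q3 q3-b->q4 q4-a->q4 q4-b->q0

Keep the running count of `b`s modulo 5: each `b` advances along the cycle q0 → q1 → q2 → q3 → q4 → q0 while other symbols loop. Accept at q1.
With 5 states:
        a   b  
>  q0   q0  q1 
 * q1   q1  q2 
   q2   q2  q3 
   q3   q3  q4 
   q4   q4  q0 
(> = start, * = accepting)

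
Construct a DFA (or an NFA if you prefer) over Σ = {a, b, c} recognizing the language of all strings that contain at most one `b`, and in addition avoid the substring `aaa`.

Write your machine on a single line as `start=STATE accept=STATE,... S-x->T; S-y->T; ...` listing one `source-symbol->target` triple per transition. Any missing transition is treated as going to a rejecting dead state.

Build one automaton per condition and run them in lockstep. The first has 3 states tracking the count of `b`s, saturating at 2; the second has 4 states tracking partial matches of the forbidden pattern `aaa`. A product state is a pair (one from each), accepting exactly when both do.
          a    b    c  
>* S0     S1   S2   S0 
 * S1     S3   S2   S0 
 * S2     S4   S5   S2 
 * S3     S6   S2   S0 
 * S4     S7   S5   S2 
   S5     S8   S5   S5 
   S6     S6   S9   S6 
 * S7     S9   S5   S2 
   S8    S10   S5   S5 
   S9     S9  S11   S9 
   S10   S11   S5   S5 
   S11   S11  S11  S11 
(> = start, * = accepting)

start=S0; accept=S0,S1,S2,S3,S4,S7; S0-a->S1; S0-b->S2; S0-c->S0; S1-a->S3; S1-b->S2; S1-c->S0; S2-a->S4; S2-b->S5; S2-c->S2; S3-a->S6; S3-b->S2; S3-c->S0; S4-a->S7; S4-b->S5; S4-c->S2; S5-a->S8; S5-b->S5; S5-c->S5; S6-a->S6; S6-b->S9; S6-c->S6; S7-a->S9; S7-b->S5; S7-c->S2; S8-a->S10; S8-b->S5; S8-c->S5; S9-a->S9; S9-b->S11; S9-c->S9; S10-a->S11; S10-b->S5; S10-c->S5; S11-a->S11; S11-b->S11; S11-c->S11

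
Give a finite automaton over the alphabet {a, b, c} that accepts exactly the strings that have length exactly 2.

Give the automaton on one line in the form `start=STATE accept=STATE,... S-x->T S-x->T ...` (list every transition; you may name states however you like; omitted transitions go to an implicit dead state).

start=q0 accept=q2 q0-a->q1 q0-b->q1 q0-c->q1 q1-a->q2 q1-b->q2 q1-c->q2 q2-a->q3 q2-b->q3 q2-c->q3 q3-a->q3 q3-b->q3 q3-c->q3

We only need to distinguish lengths 0, 1, …, 2, and '>2'. Chain q0 → q1 → q2 → q3 on every symbol, with q3 looping. Accepting states: {q2}.
With 4 states:
        a   b   c  
>  q0   q1  q1  q1 
   q1   q2  q2  q2 
 * q2   q3  q3  q3 
   q3   q3  q3  q3 
(> = start, * = accepting)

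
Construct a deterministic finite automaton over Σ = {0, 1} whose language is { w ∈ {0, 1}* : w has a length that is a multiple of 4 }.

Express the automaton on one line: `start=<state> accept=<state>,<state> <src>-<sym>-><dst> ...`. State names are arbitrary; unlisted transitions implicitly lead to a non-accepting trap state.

Only the length mod 4 matters, so use a 4-cycle: from any state, every input symbol moves to the next state, wrapping q3 back to q0. Mark q0 accepting.
A 4-state machine:
        0   1  
>* q0   q1  q1 
   q1   q2  q2 
   q2   q3  q3 
   q3   q0  q0 
(> = start, * = accepting)

start=q0 accept=q0 q0-0->q1 q0-1->q1 q1-0->q2 q1-1->q2 q2-0->q3 q2-1->q3 q3-0->q0 q3-1->q0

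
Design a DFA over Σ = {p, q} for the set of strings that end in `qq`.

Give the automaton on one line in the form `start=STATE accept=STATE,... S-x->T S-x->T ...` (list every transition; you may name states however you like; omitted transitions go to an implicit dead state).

start=S0 accept=S2 S0-p->S0 S0-q->S1 S1-p->S0 S1-q->S2 S2-p->S0 S2-q->S2

Let each state record the length of the longest suffix of the input read so far that is also a prefix of `qq`. S1 means the last symbol is `q`; S2 means the last 2 symbols are `qq`. Accept only at S2, where the string currently ends in `qq`.
3 states suffice.
        p   q  
>  S0   S0  S1 
   S1   S0  S2 
 * S2   S0  S2 
(> = start, * = accepting)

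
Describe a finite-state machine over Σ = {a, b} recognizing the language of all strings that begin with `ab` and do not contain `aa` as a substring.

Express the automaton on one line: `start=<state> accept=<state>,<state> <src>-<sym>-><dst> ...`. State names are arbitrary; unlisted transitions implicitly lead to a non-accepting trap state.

Handle the two conditions separately and then intersect. One (4 states) tracks whether the input so far still matches the prefix `ab`; the other (3 states) tracks partial matches of the forbidden pattern `aa`. Each combined state is a pair, one component from each; accept when both components accept.
8 states suffice.
        a   b  
>  s0   s1  s2 
   s1   s3  s4 
   s2   s5  s2 
   s3   s3  s3 
 * s4   s6  s4 
   s5   s3  s2 
 * s6   s7  s4 
   s7   s7  s7 
(> = start, * = accepting)

start=s0 accept=s4,s6 s0-a->s1 s0-b->s2 s1-a->s3 s1-b->s4 s2-a->s5 s2-b->s2 s3-a->s3 s3-b->s3 s4-a->s6 s4-b->s4 s5-a->s3 s5-b->s2 s6-a->s7 s6-b->s4 s7-a->s7 s7-b->s7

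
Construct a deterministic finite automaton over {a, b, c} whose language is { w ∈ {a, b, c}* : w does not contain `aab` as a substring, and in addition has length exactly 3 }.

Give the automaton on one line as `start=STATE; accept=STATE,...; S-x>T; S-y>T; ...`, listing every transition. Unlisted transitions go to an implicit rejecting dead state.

start=q0; accept=q5; q0-a>q1; q0-b>q2; q0-c>q2; q1-a>q3; q1-b>q4; q1-c>q4; q2-a>q4; q2-b>q4; q2-c>q4; q3-a>q5; q3-b>q6; q3-c>q5; q4-a>q5; q4-b>q5; q4-c>q5; q5-a>q6; q5-b>q6; q5-c>q6; q6-a>q6; q6-b>q6; q6-c>q6

Build one automaton per condition and run them in lockstep. The first has 4 states tracking partial matches of the forbidden pattern `aab`; the second has 5 states tracking the input length, saturating at 4. A product state is a pair (one from each), accepting exactly when both do. Equivalent product states are then merged.
        a   b   c  
>  q0   q1  q2  q2 
   q1   q3  q4  q4 
   q2   q4  q4  q4 
   q3   q5  q6  q5 
   q4   q5  q5  q5 
 * q5   q6  q6  q6 
   q6   q6  q6  q6 
(> = start, * = accepting)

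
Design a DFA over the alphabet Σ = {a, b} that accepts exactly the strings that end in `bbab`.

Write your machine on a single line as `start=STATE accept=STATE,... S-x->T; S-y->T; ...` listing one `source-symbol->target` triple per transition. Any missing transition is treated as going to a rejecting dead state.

start=q0; accept=q4; q0-a->q0; q0-b->q1; q1-a->q0; q1-b->q2; q2-a->q3; q2-b->q2; q3-a->q0; q3-b->q4; q4-a->q0; q4-b->q2

Let each state record the length of the longest suffix of the input read so far that is also a prefix of `bbab`. q1 means the last symbol is `b`; q2 means the last 2 symbols are `bb`; q3 means the last 3 symbols are `bba`; q4 means the last 4 symbols are `bbab`. Accept only at q4, where the string currently ends in `bbab`.
With 5 states:
        a   b  
>  q0   q0  q1 
   q1   q0  q2 
   q2   q3  q2 
   q3   q0  q4 
 * q4   q0  q2 
(> = start, * = accepting)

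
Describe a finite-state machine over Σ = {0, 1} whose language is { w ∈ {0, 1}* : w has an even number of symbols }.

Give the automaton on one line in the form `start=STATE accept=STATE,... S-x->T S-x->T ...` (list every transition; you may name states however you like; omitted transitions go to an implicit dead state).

start=S0 accept=S0 S0-0->S1 S0-1->S1 S1-0->S0 S1-1->S0

Count input length modulo 2: every symbol advances one step around the cycle S0 → S1 → S0. Accept at S0.
        0   1  
>* S0   S1  S1 
   S1   S0  S0 
(> = start, * = accepting)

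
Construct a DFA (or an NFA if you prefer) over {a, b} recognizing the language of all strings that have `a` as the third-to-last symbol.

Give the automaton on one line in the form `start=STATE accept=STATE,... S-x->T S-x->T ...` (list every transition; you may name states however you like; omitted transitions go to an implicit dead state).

start=q0 accept=q7,q8,q9,q10 q0-a->q1 q0-b->q2 q1-a->q3 q1-b->q4 q2-a->q5 q2-b->q6 q3-a->q7 q3-b->q8 q4-a->q9 q4-b->q10 q5-a->q11 q5-b->q12 q6-a->q13 q6-b->q14 q7-a->q7 q7-b->q8 q8-a->q9 q8-b->q10 q9-a->q11 q9-b->q12 q10-a->q13 q10-b->q14 q11-a->q7 q11-b->q8 q12-a->q9 q12-b->q10 q13-a->q11 q13-b->q12 q14-a->q13 q14-b->q14

A DFA must remember the last 3 symbols (since which symbol is third-to-last isn't known until the input ends). Use one state per possible window of the last ≤3 symbols; accept from those whose window starts with `a`.
With 15 states:
          a    b  
>  q0     q1   q2 
   q1     q3   q4 
   q2     q5   q6 
   q3     q7   q8 
   q4     q9  q10 
   q5    q11  q12 
   q6    q13  q14 
 * q7     q7   q8 
 * q8     q9  q10 
 * q9    q11  q12 
 * q10   q13  q14 
   q11    q7   q8 
   q12    q9  q10 
   q13   q11  q12 
   q14   q13  q14 
(> = start, * = accepting)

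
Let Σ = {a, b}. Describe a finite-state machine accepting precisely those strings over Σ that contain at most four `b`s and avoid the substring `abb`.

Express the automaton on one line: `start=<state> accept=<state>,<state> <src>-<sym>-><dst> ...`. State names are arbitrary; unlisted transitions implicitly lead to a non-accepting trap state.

Handle the two conditions separately and then intersect. One (6 states) tracks the count of `b`s, saturating at 5; the other (4 states) tracks partial matches of the forbidden pattern `abb`. Each combined state is a pair, one component from each; accept when both components accept.
          a    b  
>* q0     q1   q2 
 * q1     q1   q3 
 * q2     q4   q5 
 * q3     q4   q6 
 * q4     q4   q7 
 * q5     q8   q9 
   q6     q6  q10 
 * q7     q8  q10 
 * q8     q8  q11 
 * q9    q12  q13 
   q10   q10  q14 
 * q11   q12  q14 
 * q12   q12  q15 
 * q13   q16  q17 
   q14   q14  q18 
 * q15   q16  q18 
 * q16   q16  q19 
   q17   q20  q17 
   q18   q18  q18 
   q19   q20  q18 
   q20   q20  q19 
(> = start, * = accepting)

start=q0 accept=q0,q1,q2,q3,q4,q5,q7,q8,q9,q11,q12,q13,q15,q16 q0-a->q1 q0-b->q2 q1-a->q1 q1-b->q3 q2-a->q4 q2-b->q5 q3-a->q4 q3-b->q6 q4-a->q4 q4-b->q7 q5-a->q8 q5-b->q9 q6-a->q6 q6-b->q10 q7-a->q8 q7-b->q10 q8-a->q8 q8-b->q11 q9-a->q12 q9-b->q13 q10-a->q10 q10-b->q14 q11-a->q12 q11-b->q14 q12-a->q12 q12-b->q15 q13-a->q16 q13-b->q17 q14-a->q14 q14-b->q18 q15-a->q16 q15-b->q18 q16-a->q16 q16-b->q19 q17-a->q20 q17-b->q17 q18-a->q18 q18-b->q18 q19-a->q20 q19-b->q18 q20-a->q20 q20-b->q19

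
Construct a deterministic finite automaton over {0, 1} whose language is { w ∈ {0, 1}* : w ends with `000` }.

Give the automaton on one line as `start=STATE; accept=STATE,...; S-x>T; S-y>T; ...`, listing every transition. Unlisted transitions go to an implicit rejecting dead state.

Remember how much of `000` the current input suffix matches. State q0 means no match yet; q1 means the last symbol is `0`; q2 means the last 2 symbols are `00`; q3 means the last 3 symbols are `000`. Only q3 accepts. On a mismatch, fall back to the longest proper suffix that is still a prefix of `000`.
A 4-state machine:
        0   1  
>  q0   q1  q0 
   q1   q2  q0 
   q2   q3  q0 
 * q3   q3  q0 
(> = start, * = accepting)

start=q0; accept=q3; q0-0>q1; q0-1>q0; q1-0>q2; q1-1>q0; q2-0>q3; q2-1>q0; q3-0>q3; q3-1>q0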